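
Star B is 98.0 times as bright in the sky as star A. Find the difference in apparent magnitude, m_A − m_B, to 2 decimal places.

m_A − m_B ≈ 4.98

Pogson: Δm = −2.5 log₁₀(ratio) = −2.5 log₁₀(98.0) = −2.5 × 1.9912 = -4.978
Star B is brighter so has the smaller magnitude: m_A − m_B is positive.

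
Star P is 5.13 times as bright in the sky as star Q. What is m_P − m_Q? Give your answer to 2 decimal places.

m_P − m_Q ≈ -1.78

Pogson: Δm = −2.5 log₁₀(ratio) = −2.5 log₁₀(5.13) = −2.5 × 0.7101 = -1.775
Star P is brighter, so it has the smaller magnitude: the difference is negative.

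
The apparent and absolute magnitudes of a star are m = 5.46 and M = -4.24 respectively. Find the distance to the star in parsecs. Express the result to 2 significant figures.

d ≈ 870 pc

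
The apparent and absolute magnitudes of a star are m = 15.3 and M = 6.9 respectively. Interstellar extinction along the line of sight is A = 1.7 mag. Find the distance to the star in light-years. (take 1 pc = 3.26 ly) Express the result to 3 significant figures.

m − M = 5 log₁₀(d/10 pc) + A  ⇒  15.3 − (6.9) − 1.7 = 5 log₁₀(d/10)
6.700 = 5 log₁₀(d/10)
log₁₀ d = (m − M − A)/5 + 1 = 2.3400
d = 10^2.3400 = 218.8 pc
= 713.2 ly

d ≈ 713 ly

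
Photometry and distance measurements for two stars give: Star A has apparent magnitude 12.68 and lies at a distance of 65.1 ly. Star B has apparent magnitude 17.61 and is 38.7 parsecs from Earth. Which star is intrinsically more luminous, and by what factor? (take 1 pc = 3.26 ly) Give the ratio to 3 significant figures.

Star A: d = 65.1 ly / 3.26 = 19.97 pc
Star A: M = m − 5 log₁₀ d + 5 = 12.68 − 5·1.3004 + 5 = 11.178
Star B: M = m − 5 log₁₀ d + 5 = 17.61 − 5·1.5877 + 5 = 14.671
ΔM = M_A − M_B = 11.178 − (14.671) = -3.493; smaller M is more luminous → Star A.
L ratio = 10^(0.4 |ΔM|) = 10^1.397 = 24.96

Star A is more luminous, by a factor of 25.0.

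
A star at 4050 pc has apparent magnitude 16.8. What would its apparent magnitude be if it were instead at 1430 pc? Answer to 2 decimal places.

m ≈ 14.54

Flux ∝ 1/d², so Δm = 5 log₁₀(d₂/d₁) = 5 log₁₀(1430/4050) = -2.261
m₂ = m₁ + Δm = 16.8 + (-2.261) = 14.539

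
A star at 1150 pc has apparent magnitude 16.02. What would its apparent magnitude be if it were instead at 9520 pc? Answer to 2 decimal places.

Flux ∝ 1/d², so Δm = 5 log₁₀(d₂/d₁) = 5 log₁₀(9520/1150) = 4.590
m₂ = m₁ + Δm = 16.02 + (4.590) = 20.610

m ≈ 20.61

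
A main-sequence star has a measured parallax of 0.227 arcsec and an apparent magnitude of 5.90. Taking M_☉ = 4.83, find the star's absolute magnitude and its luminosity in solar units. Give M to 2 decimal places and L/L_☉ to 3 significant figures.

d = 1/p = 1/0.227″ = 4.405 pc
M = m − 5 log₁₀ d + 5 = 5.90 − 5·0.6440 + 5 = 7.680
M − M_☉ = 7.680 − 4.83 = 2.850
L/L_☉ = 10^(−0.4 × 2.850) = 0.07243

M ≈ 7.68; L/L_☉ ≈ 0.0724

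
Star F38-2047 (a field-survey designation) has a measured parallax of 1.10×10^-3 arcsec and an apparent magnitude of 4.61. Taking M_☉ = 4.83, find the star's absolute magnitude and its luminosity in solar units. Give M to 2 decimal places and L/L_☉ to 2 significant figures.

M ≈ -5.18; L/L_☉ ≈ 10000

d = 1/p = 1/1.10×10^-3″ = 909.1 pc
M = m − 5 log₁₀ d + 5 = 4.61 − 5·2.9586 + 5 = -5.183
M − M_☉ = -5.183 − 4.83 = -10.013
L/L_☉ = 10^(−0.4 × -10.013) = 10120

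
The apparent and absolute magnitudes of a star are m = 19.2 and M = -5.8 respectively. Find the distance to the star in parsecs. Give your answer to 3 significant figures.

d ≈ 1.00×10^6 pc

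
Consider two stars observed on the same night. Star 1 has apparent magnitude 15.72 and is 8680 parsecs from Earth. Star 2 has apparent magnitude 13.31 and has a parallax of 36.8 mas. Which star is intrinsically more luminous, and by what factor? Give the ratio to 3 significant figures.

Star 1 is more luminous, by a factor of 11100.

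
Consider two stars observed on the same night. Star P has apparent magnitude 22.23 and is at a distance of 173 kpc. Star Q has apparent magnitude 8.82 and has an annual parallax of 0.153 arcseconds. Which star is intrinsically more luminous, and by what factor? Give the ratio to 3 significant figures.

Star P is more luminous, by a factor of 3030.

Star P: d = 173 kpc = 173000 pc
Star P: M = m − 5 log₁₀ d + 5 = 22.23 − 5·5.2380 + 5 = 1.040
Star Q: d = 1/p = 1/0.153″ = 6.536 pc
Star Q: M = m − 5 log₁₀ d + 5 = 8.82 − 5·0.8153 + 5 = 9.743
ΔM = M_P − M_Q = 1.040 − (9.743) = -8.704; smaller M is more luminous → Star P.
L ratio = 10^(0.4 |ΔM|) = 10^3.481 = 3030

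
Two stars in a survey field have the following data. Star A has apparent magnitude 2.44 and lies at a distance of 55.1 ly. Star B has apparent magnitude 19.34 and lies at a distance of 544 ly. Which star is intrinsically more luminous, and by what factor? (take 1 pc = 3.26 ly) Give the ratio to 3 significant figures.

Star A is more luminous, by a factor of 59000.

Star A: d = 55.1 ly / 3.26 = 16.90 pc
Star A: M = m − 5 log₁₀ d + 5 = 2.44 − 5·1.2279 + 5 = 1.300
Star B: d = 544 ly / 3.26 = 166.9 pc
Star B: M = m − 5 log₁₀ d + 5 = 19.34 − 5·2.2224 + 5 = 13.228
ΔM = M_A − M_B = 1.300 − (13.228) = -11.928; smaller M is more luminous → Star A.
L ratio = 10^(0.4 |ΔM|) = 10^4.771 = 59030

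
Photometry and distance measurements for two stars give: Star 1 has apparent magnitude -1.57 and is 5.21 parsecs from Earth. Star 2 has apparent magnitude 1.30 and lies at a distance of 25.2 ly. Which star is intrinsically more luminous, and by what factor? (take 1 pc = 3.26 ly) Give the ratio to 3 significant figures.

Star 1: M = m − 5 log₁₀ d + 5 = -1.57 − 5·0.7168 + 5 = -0.154
Star 2: d = 25.2 ly / 3.26 = 7.730 pc
Star 2: M = m − 5 log₁₀ d + 5 = 1.30 − 5·0.8882 + 5 = 1.859
ΔM = M_1 − M_2 = -0.154 − (1.859) = -2.013; smaller M is more luminous → Star 1.
L ratio = 10^(0.4 |ΔM|) = 10^0.805 = 6.387

Star 1 is more luminous, by a factor of 6.39.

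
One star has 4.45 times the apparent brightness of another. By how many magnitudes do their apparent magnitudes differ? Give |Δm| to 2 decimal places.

|Δm| ≈ 1.62

Pogson: Δm = −2.5 log₁₀(ratio) = −2.5 log₁₀(4.45) = −2.5 × 0.6484 = -1.621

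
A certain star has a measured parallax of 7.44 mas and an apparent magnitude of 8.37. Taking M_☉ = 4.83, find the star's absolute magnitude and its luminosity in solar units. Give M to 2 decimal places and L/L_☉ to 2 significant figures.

d = 1/p = 1000/7.44 mas = 134.4 pc
M = m − 5 log₁₀ d + 5 = 8.37 − 5·2.1284 + 5 = 2.728
M − M_☉ = 2.728 − 4.83 = -2.102
L/L_☉ = 10^(−0.4 × -2.102) = 6.932

M ≈ 2.73; L/L_☉ ≈ 6.9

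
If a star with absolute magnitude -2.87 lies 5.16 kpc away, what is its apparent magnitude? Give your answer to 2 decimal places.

m ≈ 10.69

d = 5.16 kpc = 5160 pc
m = M + 5 log₁₀ d − 5 = -2.87 + 5·3.7126 − 5 = 10.693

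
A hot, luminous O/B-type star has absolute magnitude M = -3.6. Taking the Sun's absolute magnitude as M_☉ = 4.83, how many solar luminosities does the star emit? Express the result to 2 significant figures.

L/L_☉ ≈ 2400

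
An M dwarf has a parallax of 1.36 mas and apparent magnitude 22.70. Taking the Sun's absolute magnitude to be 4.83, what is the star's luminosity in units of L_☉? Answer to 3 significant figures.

L/L_☉ ≈ 3.85×10^-4

d = 1/p = 1000/1.36 mas = 735.3 pc
M = m − 5 log₁₀ d + 5 = 22.70 − 5·2.8665 + 5 = 13.368
M − M_☉ = 13.368 − 4.83 = 8.538
L/L_☉ = 10^(−0.4 × 8.538) = 3.845×10^-4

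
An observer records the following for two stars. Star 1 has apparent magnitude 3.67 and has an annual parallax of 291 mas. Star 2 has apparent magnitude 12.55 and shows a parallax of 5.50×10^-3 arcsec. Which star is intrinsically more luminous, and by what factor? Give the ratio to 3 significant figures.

Star 1 is more luminous, by a factor of 1.27.

Star 1: p = 291 mas = 0.291″ → d = 1/p = 3.436 pc
Star 1: M = m − 5 log₁₀ d + 5 = 3.67 − 5·0.5361 + 5 = 5.989
Star 2: d = 1/p = 1/5.50×10^-3″ = 181.8 pc
Star 2: M = m − 5 log₁₀ d + 5 = 12.55 − 5·2.2596 + 5 = 6.252
ΔM = M_1 − M_2 = 5.989 − (6.252) = -0.262; smaller M is more luminous → Star 1.
L ratio = 10^(0.4 |ΔM|) = 10^0.105 = 1.273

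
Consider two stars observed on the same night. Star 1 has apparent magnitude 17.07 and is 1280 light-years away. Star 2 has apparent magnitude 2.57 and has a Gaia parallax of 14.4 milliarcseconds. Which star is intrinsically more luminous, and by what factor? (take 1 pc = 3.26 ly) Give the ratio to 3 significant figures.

Star 2 is more luminous, by a factor of 19700.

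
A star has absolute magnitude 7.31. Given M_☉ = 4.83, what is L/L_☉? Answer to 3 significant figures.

L/L_☉ ≈ 0.102

M − M_☉ = 7.31 − 4.83 = 2.480
L/L_☉ = 10^(−0.4 (M − M_☉)) = 10^-0.992 = 0.1019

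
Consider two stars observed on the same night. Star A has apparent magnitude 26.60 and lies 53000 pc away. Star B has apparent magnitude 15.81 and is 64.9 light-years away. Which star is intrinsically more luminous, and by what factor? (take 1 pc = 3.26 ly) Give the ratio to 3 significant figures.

Star A is more luminous, by a factor of 342.

Star A: M = m − 5 log₁₀ d + 5 = 26.60 − 5·4.7243 + 5 = 7.979
Star B: d = 64.9 ly / 3.26 = 19.91 pc
Star B: M = m − 5 log₁₀ d + 5 = 15.81 − 5·1.2990 + 5 = 14.315
ΔM = M_A − M_B = 7.979 − (14.315) = -6.336; smaller M is more luminous → Star A.
L ratio = 10^(0.4 |ΔM|) = 10^2.534 = 342.4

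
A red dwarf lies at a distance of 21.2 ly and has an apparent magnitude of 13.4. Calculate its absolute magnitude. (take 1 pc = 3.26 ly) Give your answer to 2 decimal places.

d = 21.2 ly / 3.26 = 6.503 pc
5 log₁₀(d/10 pc) = 5 log₁₀(6.503) − 5 = -0.934
M = m − 5 log₁₀(d/10) = 13.4 + 0.934 = 14.334

M ≈ 14.33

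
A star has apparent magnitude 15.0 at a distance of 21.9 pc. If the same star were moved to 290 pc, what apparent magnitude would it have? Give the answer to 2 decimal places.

m ≈ 20.61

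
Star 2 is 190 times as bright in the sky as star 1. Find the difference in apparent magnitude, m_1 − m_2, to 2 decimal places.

m_1 − m_2 ≈ 5.70

Pogson: Δm = −2.5 log₁₀(ratio) = −2.5 log₁₀(190) = −2.5 × 2.2788 = -5.697
Star 2 is brighter so has the smaller magnitude: m_1 − m_2 is positive.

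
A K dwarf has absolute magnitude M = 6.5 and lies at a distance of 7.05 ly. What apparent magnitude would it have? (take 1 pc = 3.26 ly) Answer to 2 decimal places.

d = 7.05 ly / 3.26 = 2.163 pc
m = M + 5 log₁₀ d − 5 = 6.5 + 5·0.3350 − 5 = 3.175

m ≈ 3.17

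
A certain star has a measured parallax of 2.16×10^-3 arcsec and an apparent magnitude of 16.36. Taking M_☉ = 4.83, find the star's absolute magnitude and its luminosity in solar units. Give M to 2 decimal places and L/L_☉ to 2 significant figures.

d = 1/p = 1/2.16×10^-3″ = 463.0 pc
M = m − 5 log₁₀ d + 5 = 16.36 − 5·2.6655 + 5 = 8.032
M − M_☉ = 8.032 − 4.83 = 3.202
L/L_☉ = 10^(−0.4 × 3.202) = 0.05237

M ≈ 8.03; L/L_☉ ≈ 0.052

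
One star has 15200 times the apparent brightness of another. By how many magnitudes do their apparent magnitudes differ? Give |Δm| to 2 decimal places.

|Δm| ≈ 10.45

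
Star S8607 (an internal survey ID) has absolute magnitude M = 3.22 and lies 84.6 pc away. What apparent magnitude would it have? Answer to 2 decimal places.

m ≈ 7.86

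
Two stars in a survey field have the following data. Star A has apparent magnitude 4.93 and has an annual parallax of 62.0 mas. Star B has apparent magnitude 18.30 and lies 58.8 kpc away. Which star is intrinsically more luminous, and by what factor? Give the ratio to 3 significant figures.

Star B is more luminous, by a factor of 59.6.

Star A: p = 62.0 mas = 0.0620″ → d = 1/p = 16.13 pc
Star A: M = m − 5 log₁₀ d + 5 = 4.93 − 5·1.2076 + 5 = 3.892
Star B: d = 58.8 kpc = 58800 pc
Star B: M = m − 5 log₁₀ d + 5 = 18.30 − 5·4.7694 + 5 = -0.547
ΔM = M_A − M_B = 3.892 − (-0.547) = 4.439; smaller M is more luminous → Star B.
L ratio = 10^(0.4 |ΔM|) = 10^1.776 = 59.64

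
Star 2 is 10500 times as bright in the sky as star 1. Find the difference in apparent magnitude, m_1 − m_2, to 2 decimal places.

m_1 − m_2 ≈ 10.05

Pogson: Δm = −2.5 log₁₀(ratio) = −2.5 log₁₀(10500) = −2.5 × 4.0212 = -10.053
Star 2 is brighter so has the smaller magnitude: m_1 − m_2 is positive.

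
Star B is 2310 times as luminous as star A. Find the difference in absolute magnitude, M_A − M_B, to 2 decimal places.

Pogson: ΔM = −2.5 log₁₀(ratio) = −2.5 log₁₀(2310) = −2.5 × 3.3636 = -8.409
Star B is brighter so has the smaller magnitude: M_A − M_B is positive.

M_A − M_B ≈ 8.41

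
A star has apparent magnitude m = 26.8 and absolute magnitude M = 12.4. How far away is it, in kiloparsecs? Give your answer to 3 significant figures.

d ≈ 7.59 kpc

μ = m − M = 14.400
m − M = 5 log₁₀ d − 5
log₁₀ d = (m − M)/5 + 1 = 3.8800
d = 10^3.8800 = 7586 pc
= 7.586 kpc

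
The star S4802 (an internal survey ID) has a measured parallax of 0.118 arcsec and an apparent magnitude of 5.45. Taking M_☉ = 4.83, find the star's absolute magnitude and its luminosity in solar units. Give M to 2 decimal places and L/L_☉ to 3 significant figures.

d = 1/p = 1/0.118″ = 8.475 pc
M = m − 5 log₁₀ d + 5 = 5.45 − 5·0.9281 + 5 = 5.809
M − M_☉ = 5.809 − 4.83 = 0.979
L/L_☉ = 10^(−0.4 × 0.979) = 0.4057

M ≈ 5.81; L/L_☉ ≈ 0.406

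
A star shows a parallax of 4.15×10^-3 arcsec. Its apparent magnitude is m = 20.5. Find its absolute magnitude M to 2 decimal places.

d = 1/p = 1/4.15×10^-3″ = 241.0 pc
5 log₁₀(d/10 pc) = 5 log₁₀(241.0) − 5 = 6.910
M = m − 5 log₁₀(d/10) = 20.5 − 6.910 = 13.590

M ≈ 13.59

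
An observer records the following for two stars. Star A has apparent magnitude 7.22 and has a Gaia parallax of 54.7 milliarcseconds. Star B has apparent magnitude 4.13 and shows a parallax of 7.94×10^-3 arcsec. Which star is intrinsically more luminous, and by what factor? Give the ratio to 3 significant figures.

Star A: p = 54.7 mas = 0.0547″ → d = 1/p = 18.28 pc
Star A: M = m − 5 log₁₀ d + 5 = 7.22 − 5·1.2620 + 5 = 5.910
Star B: d = 1/p = 1/7.94×10^-3″ = 125.9 pc
Star B: M = m − 5 log₁₀ d + 5 = 4.13 − 5·2.1002 + 5 = -1.371
ΔM = M_A − M_B = 5.910 − (-1.371) = 7.281; smaller M is more luminous → Star B.
L ratio = 10^(0.4 |ΔM|) = 10^2.912 = 817.2

Star B is more luminous, by a factor of 817.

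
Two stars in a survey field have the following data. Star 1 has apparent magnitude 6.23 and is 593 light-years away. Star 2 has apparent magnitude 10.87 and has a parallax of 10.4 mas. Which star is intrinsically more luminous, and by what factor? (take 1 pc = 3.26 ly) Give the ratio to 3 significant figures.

Star 1: d = 593 ly / 3.26 = 181.9 pc
Star 1: M = m − 5 log₁₀ d + 5 = 6.23 − 5·2.2598 + 5 = -0.069
Star 2: p = 10.4 mas = 0.0104″ → d = 1/p = 96.15 pc
Star 2: M = m − 5 log₁₀ d + 5 = 10.87 − 5·1.9830 + 5 = 5.955
ΔM = M_1 − M_2 = -0.069 − (5.955) = -6.024; smaller M is more luminous → Star 1.
L ratio = 10^(0.4 |ΔM|) = 10^2.410 = 256.9

Star 1 is more luminous, by a factor of 257.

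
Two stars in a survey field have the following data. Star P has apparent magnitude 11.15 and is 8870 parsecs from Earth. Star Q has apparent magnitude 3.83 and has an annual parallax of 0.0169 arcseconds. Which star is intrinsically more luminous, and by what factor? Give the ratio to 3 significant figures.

Star P is more luminous, by a factor of 26.5.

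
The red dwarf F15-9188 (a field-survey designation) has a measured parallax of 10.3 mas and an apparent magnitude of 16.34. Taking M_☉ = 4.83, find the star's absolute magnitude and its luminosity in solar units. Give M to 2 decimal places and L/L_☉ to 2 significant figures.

M ≈ 11.40; L/L_☉ ≈ 2.3×10^-3

d = 1/p = 1000/10.3 mas = 97.09 pc
M = m − 5 log₁₀ d + 5 = 16.34 − 5·1.9872 + 5 = 11.404
M − M_☉ = 11.404 − 4.83 = 6.574
L/L_☉ = 10^(−0.4 × 6.574) = 2.346×10^-3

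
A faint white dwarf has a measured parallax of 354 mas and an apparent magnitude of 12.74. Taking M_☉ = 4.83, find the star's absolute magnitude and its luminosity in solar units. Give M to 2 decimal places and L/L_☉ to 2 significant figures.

d = 1/p = 1000/354 mas = 2.825 pc
M = m − 5 log₁₀ d + 5 = 12.74 − 5·0.4510 + 5 = 15.485
M − M_☉ = 15.485 − 4.83 = 10.655
L/L_☉ = 10^(−0.4 × 10.655) = 5.470×10^-5

M ≈ 15.49; L/L_☉ ≈ 5.5×10^-5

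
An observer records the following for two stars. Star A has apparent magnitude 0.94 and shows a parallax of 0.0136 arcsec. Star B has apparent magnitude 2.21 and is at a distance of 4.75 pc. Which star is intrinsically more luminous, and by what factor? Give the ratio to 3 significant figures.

Star A is more luminous, by a factor of 772.

Star A: d = 1/p = 1/0.0136″ = 73.53 pc
Star A: M = m − 5 log₁₀ d + 5 = 0.94 − 5·1.8665 + 5 = -3.392
Star B: M = m − 5 log₁₀ d + 5 = 2.21 − 5·0.6767 + 5 = 3.827
ΔM = M_A − M_B = -3.392 − (3.827) = -7.219; smaller M is more luminous → Star A.
L ratio = 10^(0.4 |ΔM|) = 10^2.888 = 771.9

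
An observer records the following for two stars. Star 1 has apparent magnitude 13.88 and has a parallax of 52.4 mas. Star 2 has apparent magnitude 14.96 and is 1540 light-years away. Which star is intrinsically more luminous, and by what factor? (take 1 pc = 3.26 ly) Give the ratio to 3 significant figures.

Star 2 is more luminous, by a factor of 227.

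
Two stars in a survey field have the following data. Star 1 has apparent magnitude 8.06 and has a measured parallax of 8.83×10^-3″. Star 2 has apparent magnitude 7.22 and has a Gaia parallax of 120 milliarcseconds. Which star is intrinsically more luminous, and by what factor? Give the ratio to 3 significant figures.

Star 1 is more luminous, by a factor of 85.2.

Star 1: d = 1/p = 1/8.83×10^-3″ = 113.3 pc
Star 1: M = m − 5 log₁₀ d + 5 = 8.06 − 5·2.0540 + 5 = 2.790
Star 2: p = 120 mas = 0.120″ → d = 1/p = 8.333 pc
Star 2: M = m − 5 log₁₀ d + 5 = 7.22 − 5·0.9208 + 5 = 7.616
ΔM = M_1 − M_2 = 2.790 − (7.616) = -4.826; smaller M is more luminous → Star 1.
L ratio = 10^(0.4 |ΔM|) = 10^1.930 = 85.20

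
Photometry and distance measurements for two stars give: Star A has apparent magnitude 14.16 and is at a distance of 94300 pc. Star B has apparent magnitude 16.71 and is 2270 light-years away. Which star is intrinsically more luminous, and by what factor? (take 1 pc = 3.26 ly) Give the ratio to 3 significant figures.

Star A: M = m − 5 log₁₀ d + 5 = 14.16 − 5·4.9745 + 5 = -5.713
Star B: d = 2270 ly / 3.26 = 696.3 pc
Star B: M = m − 5 log₁₀ d + 5 = 16.71 − 5·2.8428 + 5 = 7.496
ΔM = M_A − M_B = -5.713 − (7.496) = -13.209; smaller M is more luminous → Star A.
L ratio = 10^(0.4 |ΔM|) = 10^5.283 = 192000

Star A is more luminous, by a factor of 192000.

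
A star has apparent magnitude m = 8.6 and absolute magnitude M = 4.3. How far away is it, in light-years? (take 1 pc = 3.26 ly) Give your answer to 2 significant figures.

Distance modulus: m − M = 8.6 − (4.3) = 4.300
m − M = 5 log₁₀ d − 5
log₁₀ d = (m − M)/5 + 1 = 1.8600
d = 10^1.8600 = 72.44 pc
= 236.2 ly

d ≈ 240 ly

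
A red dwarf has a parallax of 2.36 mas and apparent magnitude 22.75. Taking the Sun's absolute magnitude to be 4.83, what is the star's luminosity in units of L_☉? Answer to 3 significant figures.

L/L_☉ ≈ 1.22×10^-4

d = 1/p = 1000/2.36 mas = 423.7 pc
M = m − 5 log₁₀ d + 5 = 22.75 − 5·2.6271 + 5 = 14.615
M − M_☉ = 14.615 − 4.83 = 9.785
L/L_☉ = 10^(−0.4 × 9.785) = 1.219×10^-4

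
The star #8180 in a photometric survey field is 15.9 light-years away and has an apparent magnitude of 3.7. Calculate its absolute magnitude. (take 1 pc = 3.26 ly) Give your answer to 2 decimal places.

M ≈ 5.26

d = 15.9 ly / 3.26 = 4.877 pc
5 log₁₀(d/10 pc) = 5 log₁₀(4.877) − 5 = -1.559
M = m − 5 log₁₀(d/10) = 3.7 + 1.559 = 5.259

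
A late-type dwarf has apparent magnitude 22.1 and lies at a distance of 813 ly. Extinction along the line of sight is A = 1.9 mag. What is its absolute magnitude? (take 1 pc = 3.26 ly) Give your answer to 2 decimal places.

M ≈ 13.22

d = 813 ly / 3.26 = 249.4 pc
5 log₁₀(d/10 pc) = 5 log₁₀(249.4) − 5 = 6.984
M = m − 5 log₁₀(d/10) − A = 22.1 − 6.984 − 1.9 = 13.216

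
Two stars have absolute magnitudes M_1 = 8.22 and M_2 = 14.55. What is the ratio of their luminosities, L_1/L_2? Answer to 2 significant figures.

L_1/L_2 ≈ 340

ΔM = M_1 − M_2 = -6.33
L_1/L_2 = 10^(−0.4 ΔM) = 10^2.532 = 340.4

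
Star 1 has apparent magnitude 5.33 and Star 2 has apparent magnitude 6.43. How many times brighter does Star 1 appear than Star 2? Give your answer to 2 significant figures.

2.8

Magnitude difference = -1.10
Flux ratio = 10^(−0.4 Δm) = 10^(−0.4 × -1.10) = 10^0.440 = 2.754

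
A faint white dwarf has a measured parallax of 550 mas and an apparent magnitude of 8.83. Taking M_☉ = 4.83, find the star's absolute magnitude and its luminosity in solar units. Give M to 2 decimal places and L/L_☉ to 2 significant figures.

d = 1/p = 1000/550 mas = 1.818 pc
M = m − 5 log₁₀ d + 5 = 8.83 − 5·0.2596 + 5 = 12.532
M − M_☉ = 12.532 − 4.83 = 7.702
L/L_☉ = 10^(−0.4 × 7.702) = 8.304×10^-4

M ≈ 12.53; L/L_☉ ≈ 8.3×10^-4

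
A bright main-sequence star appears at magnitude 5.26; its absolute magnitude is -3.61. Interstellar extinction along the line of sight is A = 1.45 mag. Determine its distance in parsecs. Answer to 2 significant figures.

m − M = 5 log₁₀(d/10 pc) + A  ⇒  5.26 − (-3.61) − 1.45 = 5 log₁₀(d/10)
7.420 = 5 log₁₀(d/10)
log₁₀ d = (m − M − A)/5 + 1 = 2.4840
d = 10^2.4840 = 304.8 pc

d ≈ 300 pc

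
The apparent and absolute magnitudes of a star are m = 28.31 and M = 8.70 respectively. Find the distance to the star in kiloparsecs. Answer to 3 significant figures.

μ = m − M = 19.610
m − M = 5 log₁₀ d − 5
log₁₀ d = (m − M)/5 + 1 = 4.9220
d = 10^4.9220 = 83560 pc
= 83.56 kpc

d ≈ 83.6 kpc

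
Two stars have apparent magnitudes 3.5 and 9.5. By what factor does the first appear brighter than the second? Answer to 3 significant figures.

Magnitude difference = -6.0
Flux ratio = 10^(−0.4 Δm) = 10^(−0.4 × -6.0) = 10^2.400 = 251.2

251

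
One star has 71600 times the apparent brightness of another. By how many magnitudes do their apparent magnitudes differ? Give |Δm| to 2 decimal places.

Pogson: Δm = −2.5 log₁₀(ratio) = −2.5 log₁₀(71600) = −2.5 × 4.8549 = -12.137

|Δm| ≈ 12.14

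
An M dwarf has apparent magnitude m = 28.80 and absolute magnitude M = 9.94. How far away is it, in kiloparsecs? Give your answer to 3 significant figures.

d ≈ 59.2 kpc

μ = m − M = 18.860
m − M = 5 log₁₀ d − 5
log₁₀ d = (m − M)/5 + 1 = 4.7720
d = 10^4.7720 = 59160 pc
= 59.16 kpc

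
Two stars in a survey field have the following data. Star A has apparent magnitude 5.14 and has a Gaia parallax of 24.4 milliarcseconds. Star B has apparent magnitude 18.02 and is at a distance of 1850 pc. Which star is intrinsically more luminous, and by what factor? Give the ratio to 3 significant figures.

Star A is more luminous, by a factor of 69.6.

Star A: p = 24.4 mas = 0.0244″ → d = 1/p = 40.98 pc
Star A: M = m − 5 log₁₀ d + 5 = 5.14 − 5·1.6126 + 5 = 2.077
Star B: M = m − 5 log₁₀ d + 5 = 18.02 − 5·3.2672 + 5 = 6.684
ΔM = M_A − M_B = 2.077 − (6.684) = -4.607; smaller M is more luminous → Star A.
L ratio = 10^(0.4 |ΔM|) = 10^1.843 = 69.64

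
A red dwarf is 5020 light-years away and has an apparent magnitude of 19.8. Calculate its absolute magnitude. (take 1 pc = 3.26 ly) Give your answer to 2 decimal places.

d = 5020 ly / 3.26 = 1540 pc
5 log₁₀(d/10 pc) = 5 log₁₀(1540) − 5 = 10.937
M = m − 5 log₁₀(d/10) = 19.8 − 10.937 = 8.863

M ≈ 8.86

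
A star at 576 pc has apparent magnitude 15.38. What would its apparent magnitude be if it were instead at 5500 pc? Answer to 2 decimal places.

Flux ∝ 1/d², so Δm = 5 log₁₀(d₂/d₁) = 5 log₁₀(5500/576) = 4.900
m₂ = m₁ + Δm = 15.38 + (4.900) = 20.280

m ≈ 20.28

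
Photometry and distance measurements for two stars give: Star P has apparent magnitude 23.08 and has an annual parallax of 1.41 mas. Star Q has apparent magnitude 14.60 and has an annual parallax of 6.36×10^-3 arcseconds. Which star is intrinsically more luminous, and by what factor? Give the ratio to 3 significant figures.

Star Q is more luminous, by a factor of 121.

Star P: p = 1.41 mas = 1.41×10^-3″ → d = 1/p = 709.2 pc
Star P: M = m − 5 log₁₀ d + 5 = 23.08 − 5·2.8508 + 5 = 13.826
Star Q: d = 1/p = 1/6.36×10^-3″ = 157.2 pc
Star Q: M = m − 5 log₁₀ d + 5 = 14.60 − 5·2.1965 + 5 = 8.617
ΔM = M_P − M_Q = 13.826 − (8.617) = 5.209; smaller M is more luminous → Star Q.
L ratio = 10^(0.4 |ΔM|) = 10^2.084 = 121.2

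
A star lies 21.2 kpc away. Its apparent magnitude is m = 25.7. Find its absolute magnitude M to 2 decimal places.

M ≈ 9.07

d = 21.2 kpc = 21200 pc
5 log₁₀(d/10 pc) = 5 log₁₀(21200) − 5 = 16.632
M = m − 5 log₁₀(d/10) = 25.7 − 16.632 = 9.068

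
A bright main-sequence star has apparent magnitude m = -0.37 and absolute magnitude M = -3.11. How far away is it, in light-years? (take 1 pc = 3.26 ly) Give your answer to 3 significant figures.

d ≈ 115 ly

μ = m − M = 2.740
m − M = 5 log₁₀ d − 5
log₁₀ d = (m − M)/5 + 1 = 1.5480
d = 10^1.5480 = 35.32 pc
= 115.1 ly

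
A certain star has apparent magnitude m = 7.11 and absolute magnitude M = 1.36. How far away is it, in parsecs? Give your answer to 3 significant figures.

Distance modulus: m − M = 7.11 − (1.36) = 5.750
m − M = 5 log₁₀ d − 5
log₁₀ d = (m − M)/5 + 1 = 2.1500
d = 10^2.1500 = 141.3 pc

d ≈ 141 pc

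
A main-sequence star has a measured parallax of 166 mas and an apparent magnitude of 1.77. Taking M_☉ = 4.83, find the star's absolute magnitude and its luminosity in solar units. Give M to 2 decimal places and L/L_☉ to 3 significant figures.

M ≈ 2.87; L/L_☉ ≈ 6.08

d = 1/p = 1000/166 mas = 6.024 pc
M = m − 5 log₁₀ d + 5 = 1.77 − 5·0.7799 + 5 = 2.871
M − M_☉ = 2.871 − 4.83 = -1.959
L/L_☉ = 10^(−0.4 × -1.959) = 6.078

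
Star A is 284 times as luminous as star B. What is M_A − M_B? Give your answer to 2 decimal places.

M_A − M_B ≈ -6.13

Pogson: ΔM = −2.5 log₁₀(ratio) = −2.5 log₁₀(284) = −2.5 × 2.4533 = -6.133
Star A is brighter, so it has the smaller magnitude: the difference is negative.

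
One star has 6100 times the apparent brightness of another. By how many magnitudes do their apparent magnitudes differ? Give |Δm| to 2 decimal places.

|Δm| ≈ 9.46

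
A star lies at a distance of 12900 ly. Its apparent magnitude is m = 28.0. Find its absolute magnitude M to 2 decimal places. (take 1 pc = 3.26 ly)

d = 12900 ly / 3.26 = 3957 pc
5 log₁₀(d/10 pc) = 5 log₁₀(3957) − 5 = 12.987
M = m − 5 log₁₀(d/10) = 28.0 − 12.987 = 15.013

M ≈ 15.01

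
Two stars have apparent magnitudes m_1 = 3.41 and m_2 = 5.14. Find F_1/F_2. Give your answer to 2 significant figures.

F_1/F_2 ≈ 4.9

Magnitude difference = -1.73
Flux ratio = 10^(−0.4 Δm) = 10^(−0.4 × -1.73) = 10^0.692 = 4.920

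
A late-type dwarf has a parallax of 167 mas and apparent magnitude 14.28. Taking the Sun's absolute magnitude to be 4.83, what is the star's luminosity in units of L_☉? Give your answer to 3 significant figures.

L/L_☉ ≈ 5.95×10^-5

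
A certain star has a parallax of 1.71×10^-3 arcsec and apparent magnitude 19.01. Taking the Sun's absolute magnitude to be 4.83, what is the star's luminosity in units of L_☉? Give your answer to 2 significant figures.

d = 1/p = 1/1.71×10^-3″ = 584.8 pc
M = m − 5 log₁₀ d + 5 = 19.01 − 5·2.7670 + 5 = 10.175
M − M_☉ = 10.175 − 4.83 = 5.345
L/L_☉ = 10^(−0.4 × 5.345) = 7.278×10^-3

L/L_☉ ≈ 7.3×10^-3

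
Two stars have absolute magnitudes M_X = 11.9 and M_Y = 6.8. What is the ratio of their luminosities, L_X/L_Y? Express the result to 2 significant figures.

ΔM = M_X − M_Y = 5.1
L_X/L_Y = 10^(−0.4 ΔM) = 10^-2.040 = 9.120×10^-3

L_X/L_Y ≈ 9.1×10^-3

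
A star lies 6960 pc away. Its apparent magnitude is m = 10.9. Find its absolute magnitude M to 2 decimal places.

M ≈ -3.31

5 log₁₀(d/10 pc) = 5 log₁₀(6960) − 5 = 14.213
M = m − 5 log₁₀(d/10) = 10.9 − 14.213 = -3.313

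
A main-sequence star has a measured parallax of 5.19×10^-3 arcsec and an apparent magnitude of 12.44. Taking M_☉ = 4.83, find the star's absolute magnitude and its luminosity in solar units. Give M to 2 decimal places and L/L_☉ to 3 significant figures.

d = 1/p = 1/5.19×10^-3″ = 192.7 pc
M = m − 5 log₁₀ d + 5 = 12.44 − 5·2.2848 + 5 = 6.016
M − M_☉ = 6.016 − 4.83 = 1.186
L/L_☉ = 10^(−0.4 × 1.186) = 0.3355

M ≈ 6.02; L/L_☉ ≈ 0.335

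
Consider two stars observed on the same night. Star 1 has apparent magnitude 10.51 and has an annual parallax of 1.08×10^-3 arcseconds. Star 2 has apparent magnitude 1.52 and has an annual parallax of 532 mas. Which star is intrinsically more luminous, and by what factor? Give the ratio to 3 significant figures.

Star 1: d = 1/p = 1/1.08×10^-3″ = 925.9 pc
Star 1: M = m − 5 log₁₀ d + 5 = 10.51 − 5·2.9666 + 5 = 0.677
Star 2: p = 532 mas = 0.532″ → d = 1/p = 1.880 pc
Star 2: M = m − 5 log₁₀ d + 5 = 1.52 − 5·0.2741 + 5 = 5.150
ΔM = M_1 − M_2 = 0.677 − (5.150) = -4.472; smaller M is more luminous → Star 1.
L ratio = 10^(0.4 |ΔM|) = 10^1.789 = 61.51

Star 1 is more luminous, by a factor of 61.5.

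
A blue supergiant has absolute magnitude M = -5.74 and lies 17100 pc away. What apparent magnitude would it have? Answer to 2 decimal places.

m = M + 5 log₁₀ d − 5 = -5.74 + 5·4.2330 − 5 = 10.425

m ≈ 10.42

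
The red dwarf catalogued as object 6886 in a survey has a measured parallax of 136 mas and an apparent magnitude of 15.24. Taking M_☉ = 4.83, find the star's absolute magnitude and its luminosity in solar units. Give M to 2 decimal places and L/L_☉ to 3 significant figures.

d = 1/p = 1000/136 mas = 7.353 pc
M = m − 5 log₁₀ d + 5 = 15.24 − 5·0.8665 + 5 = 15.908
M − M_☉ = 15.908 − 4.83 = 11.078
L/L_☉ = 10^(−0.4 × 11.078) = 3.706×10^-5

M ≈ 15.91; L/L_☉ ≈ 3.71×10^-5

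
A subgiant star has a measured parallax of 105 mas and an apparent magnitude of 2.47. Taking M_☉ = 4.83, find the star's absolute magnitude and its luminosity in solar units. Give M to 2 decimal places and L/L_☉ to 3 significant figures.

d = 1/p = 1000/105 mas = 9.524 pc
M = m − 5 log₁₀ d + 5 = 2.47 − 5·0.9788 + 5 = 2.576
M − M_☉ = 2.576 − 4.83 = -2.254
L/L_☉ = 10^(−0.4 × -2.254) = 7.973

M ≈ 2.58; L/L_☉ ≈ 7.97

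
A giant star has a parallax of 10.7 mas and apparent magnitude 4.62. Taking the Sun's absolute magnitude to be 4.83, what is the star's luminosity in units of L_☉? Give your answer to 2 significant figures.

d = 1/p = 1000/10.7 mas = 93.46 pc
M = m − 5 log₁₀ d + 5 = 4.62 − 5·1.9706 + 5 = -0.233
M − M_☉ = -0.233 − 4.83 = -5.063
L/L_☉ = 10^(−0.4 × -5.063) = 106.0

L/L_☉ ≈ 110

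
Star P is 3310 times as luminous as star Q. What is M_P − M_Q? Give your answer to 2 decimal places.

Pogson: ΔM = −2.5 log₁₀(ratio) = −2.5 log₁₀(3310) = −2.5 × 3.5198 = -8.800
Star P is brighter, so it has the smaller magnitude: the difference is negative.

M_P − M_Q ≈ -8.80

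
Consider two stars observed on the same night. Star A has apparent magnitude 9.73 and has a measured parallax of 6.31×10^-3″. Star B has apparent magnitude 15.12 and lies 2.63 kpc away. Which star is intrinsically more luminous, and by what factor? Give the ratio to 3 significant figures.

Star A: d = 1/p = 1/6.31×10^-3″ = 158.5 pc
Star A: M = m − 5 log₁₀ d + 5 = 9.73 − 5·2.2000 + 5 = 3.730
Star B: d = 2.63 kpc = 2630 pc
Star B: M = m − 5 log₁₀ d + 5 = 15.12 − 5·3.4200 + 5 = 3.020
ΔM = M_A − M_B = 3.730 − (3.020) = 0.710; smaller M is more luminous → Star B.
L ratio = 10^(0.4 |ΔM|) = 10^0.284 = 1.923

Star B is more luminous, by a factor of 1.92.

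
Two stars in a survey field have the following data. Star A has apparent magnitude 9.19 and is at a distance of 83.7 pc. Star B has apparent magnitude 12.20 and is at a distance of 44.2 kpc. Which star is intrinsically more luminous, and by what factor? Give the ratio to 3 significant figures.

Star A: M = m − 5 log₁₀ d + 5 = 9.19 − 5·1.9227 + 5 = 4.576
Star B: d = 44.2 kpc = 44200 pc
Star B: M = m − 5 log₁₀ d + 5 = 12.20 − 5·4.6454 + 5 = -6.027
ΔM = M_A − M_B = 4.576 − (-6.027) = 10.603; smaller M is more luminous → Star B.
L ratio = 10^(0.4 |ΔM|) = 10^4.241 = 17430

Star B is more luminous, by a factor of 17400.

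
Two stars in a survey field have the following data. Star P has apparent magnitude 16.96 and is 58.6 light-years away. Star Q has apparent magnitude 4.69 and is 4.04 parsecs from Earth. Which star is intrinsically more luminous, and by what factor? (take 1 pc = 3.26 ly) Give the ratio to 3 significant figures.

Star Q is more luminous, by a factor of 4090.

Star P: d = 58.6 ly / 3.26 = 17.98 pc
Star P: M = m − 5 log₁₀ d + 5 = 16.96 − 5·1.2547 + 5 = 15.687
Star Q: M = m − 5 log₁₀ d + 5 = 4.69 − 5·0.6064 + 5 = 6.658
ΔM = M_P − M_Q = 15.687 − (6.658) = 9.029; smaller M is more luminous → Star Q.
L ratio = 10^(0.4 |ΔM|) = 10^3.611 = 4087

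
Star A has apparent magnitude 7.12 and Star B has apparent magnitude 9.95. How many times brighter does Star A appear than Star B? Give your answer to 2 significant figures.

14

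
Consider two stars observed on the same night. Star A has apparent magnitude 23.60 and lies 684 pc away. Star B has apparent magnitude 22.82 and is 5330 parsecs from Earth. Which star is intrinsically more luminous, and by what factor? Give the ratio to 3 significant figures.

Star A: M = m − 5 log₁₀ d + 5 = 23.60 − 5·2.8351 + 5 = 14.425
Star B: M = m − 5 log₁₀ d + 5 = 22.82 − 5·3.7267 + 5 = 9.186
ΔM = M_A − M_B = 14.425 − (9.186) = 5.238; smaller M is more luminous → Star B.
L ratio = 10^(0.4 |ΔM|) = 10^2.095 = 124.5

Star B is more luminous, by a factor of 125.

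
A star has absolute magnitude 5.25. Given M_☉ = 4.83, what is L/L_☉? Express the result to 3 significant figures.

L/L_☉ ≈ 0.679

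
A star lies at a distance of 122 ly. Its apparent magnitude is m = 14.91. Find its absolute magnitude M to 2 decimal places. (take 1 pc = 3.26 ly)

M ≈ 12.04

d = 122 ly / 3.26 = 37.42 pc
5 log₁₀(d/10 pc) = 5 log₁₀(37.42) − 5 = 2.866
M = m − 5 log₁₀(d/10) = 14.91 − 2.866 = 12.044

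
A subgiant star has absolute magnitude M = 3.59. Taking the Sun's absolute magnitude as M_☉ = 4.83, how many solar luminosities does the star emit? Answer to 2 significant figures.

L/L_☉ ≈ 3.1

M − M_☉ = 3.59 − 4.83 = -1.240
L/L_☉ = 10^(−0.4 (M − M_☉)) = 10^0.496 = 3.133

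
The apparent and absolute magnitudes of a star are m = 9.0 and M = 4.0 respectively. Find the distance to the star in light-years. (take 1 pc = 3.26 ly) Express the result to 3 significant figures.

d ≈ 326 ly

μ = m − M = 5.000
m − M = 5 log₁₀ d − 5
log₁₀ d = (m − M)/5 + 1 = 2.0000
d = 10^2.0000 = 100.0 pc
= 326.0 ly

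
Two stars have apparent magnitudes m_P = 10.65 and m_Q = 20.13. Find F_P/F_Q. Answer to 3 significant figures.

F_P/F_Q ≈ 6190

Magnitude difference = -9.48
Flux ratio = 10^(−0.4 Δm) = 10^(−0.4 × -9.48) = 10^3.792 = 6194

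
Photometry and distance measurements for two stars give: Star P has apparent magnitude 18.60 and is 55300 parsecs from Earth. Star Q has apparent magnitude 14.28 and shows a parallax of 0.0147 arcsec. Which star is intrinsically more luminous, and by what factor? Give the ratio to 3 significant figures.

Star P: M = m − 5 log₁₀ d + 5 = 18.60 − 5·4.7427 + 5 = -0.114
Star Q: d = 1/p = 1/0.0147″ = 68.03 pc
Star Q: M = m − 5 log₁₀ d + 5 = 14.28 − 5·1.8327 + 5 = 10.117
ΔM = M_P − M_Q = -0.114 − (10.117) = -10.230; smaller M is more luminous → Star P.
L ratio = 10^(0.4 |ΔM|) = 10^4.092 = 12360

Star P is more luminous, by a factor of 12400.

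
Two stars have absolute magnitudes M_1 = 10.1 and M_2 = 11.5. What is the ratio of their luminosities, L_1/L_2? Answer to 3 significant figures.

ΔM = M_1 − M_2 = -1.4
L_1/L_2 = 10^(−0.4 ΔM) = 10^0.560 = 3.631

L_1/L_2 ≈ 3.63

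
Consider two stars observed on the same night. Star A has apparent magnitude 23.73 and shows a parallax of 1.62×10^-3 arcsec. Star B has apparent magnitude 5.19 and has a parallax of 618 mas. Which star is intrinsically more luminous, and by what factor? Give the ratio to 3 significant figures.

Star B is more luminous, by a factor of 179.

Star A: d = 1/p = 1/1.62×10^-3″ = 617.3 pc
Star A: M = m − 5 log₁₀ d + 5 = 23.73 − 5·2.7905 + 5 = 14.778
Star B: p = 618 mas = 0.618″ → d = 1/p = 1.618 pc
Star B: M = m − 5 log₁₀ d + 5 = 5.19 − 5·0.2090 + 5 = 9.145
ΔM = M_A − M_B = 14.778 − (9.145) = 5.633; smaller M is more luminous → Star B.
L ratio = 10^(0.4 |ΔM|) = 10^2.253 = 179.1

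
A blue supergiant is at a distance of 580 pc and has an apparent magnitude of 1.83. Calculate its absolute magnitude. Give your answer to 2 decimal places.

M ≈ -6.99

5 log₁₀(d/10 pc) = 5 log₁₀(580.0) − 5 = 8.817
M = m − 5 log₁₀(d/10) = 1.83 − 8.817 = -6.987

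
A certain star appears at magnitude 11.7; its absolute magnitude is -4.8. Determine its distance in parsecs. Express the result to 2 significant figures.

d ≈ 20000 pc

μ = m − M = 16.500
m − M = 5 log₁₀ d − 5
log₁₀ d = (m − M)/5 + 1 = 4.3000
d = 10^4.3000 = 19950 pc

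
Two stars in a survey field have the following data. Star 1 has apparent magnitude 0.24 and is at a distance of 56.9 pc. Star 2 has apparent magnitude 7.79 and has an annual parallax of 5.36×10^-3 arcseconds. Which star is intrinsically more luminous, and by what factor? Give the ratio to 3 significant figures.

Star 1 is more luminous, by a factor of 97.4.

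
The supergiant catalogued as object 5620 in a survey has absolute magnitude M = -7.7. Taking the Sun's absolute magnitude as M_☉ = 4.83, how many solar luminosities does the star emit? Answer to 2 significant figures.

M − M_☉ = -7.7 − 4.83 = -12.530
L/L_☉ = 10^(−0.4 (M − M_☉)) = 10^5.012 = 102800

L/L_☉ ≈ 100000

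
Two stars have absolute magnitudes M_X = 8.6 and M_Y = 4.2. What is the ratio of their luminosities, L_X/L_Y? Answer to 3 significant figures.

ΔM = M_X − M_Y = 4.4
L_X/L_Y = 10^(−0.4 ΔM) = 10^-1.760 = 0.01738

L_X/L_Y ≈ 0.0174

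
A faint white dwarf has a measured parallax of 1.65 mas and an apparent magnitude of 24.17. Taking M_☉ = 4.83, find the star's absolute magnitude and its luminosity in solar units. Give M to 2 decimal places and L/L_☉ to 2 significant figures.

M ≈ 15.26; L/L_☉ ≈ 6.7×10^-5

d = 1/p = 1000/1.65 mas = 606.1 pc
M = m − 5 log₁₀ d + 5 = 24.17 − 5·2.7825 + 5 = 15.257
M − M_☉ = 15.257 − 4.83 = 10.427
L/L_☉ = 10^(−0.4 × 10.427) = 6.746×10^-5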